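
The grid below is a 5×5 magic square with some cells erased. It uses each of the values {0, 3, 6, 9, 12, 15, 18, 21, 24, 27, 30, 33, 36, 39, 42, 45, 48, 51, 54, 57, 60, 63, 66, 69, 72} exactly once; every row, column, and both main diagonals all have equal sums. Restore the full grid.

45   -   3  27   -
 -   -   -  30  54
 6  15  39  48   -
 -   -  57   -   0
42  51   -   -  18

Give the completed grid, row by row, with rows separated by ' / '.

45 69 3 27 36 / 63 12 21 30 54 / 6 15 39 48 72 / 24 33 57 66 0 / 42 51 60 9 18

The 25 entries sum to 900, so each line sums to 900/5 = 180.
Row 3 must total 180; the given cells sum to 108, so (3,5) = 72.
Column 5 needs 180; the known cells sum to 144, so (1,5) = 36.
Anti-diagonal must total 180; the given cells sum to 147, so (4,2) = 33.
From row 1, 180 − (45 + 3 + 27 + 36) gives (1,2) = 69.
From column 2, 180 − (69 + 15 + 33 + 51) gives (2,2) = 12.
Main diagonal: 45 + 12 + 39 + 18 + ? = 180, so (4,4) = 66.
The remaining cell in row 4 is (4,1) = 180 − 156 = 24.
Using column 1: 45 + 6 + 24 + 42 + ? → (2,1) = 180 − 117 = 63.
Column 4 must total 180; the given cells sum to 171, so (5,4) = 9.
Using row 2: 63 + 12 + 30 + 54 + ? → (2,3) = 180 − 159 = 21.
From row 5, 180 − (42 + 51 + 9 + 18) gives (5,3) = 60.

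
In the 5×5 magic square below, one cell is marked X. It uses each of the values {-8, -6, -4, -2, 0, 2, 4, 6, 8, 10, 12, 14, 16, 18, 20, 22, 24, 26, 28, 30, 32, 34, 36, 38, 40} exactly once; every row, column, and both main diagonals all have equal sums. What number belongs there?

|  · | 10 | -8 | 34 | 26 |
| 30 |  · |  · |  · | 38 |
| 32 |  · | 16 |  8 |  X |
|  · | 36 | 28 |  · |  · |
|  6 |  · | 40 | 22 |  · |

The 25 entries sum to 400, so each line sums to 400/5 = 80.
Row 1 needs 80; the known cells sum to 62, so (1,1) = 18.
Using column 1: 18 + 30 + 32 + 6 + ? → (4,1) = 80 − 86 = -6.
From column 3, 80 − (-8 + 16 + 28 + 40) gives (2,3) = 4.
From anti-diagonal, 80 − (26 + 16 + 36 + 6) gives (2,4) = -4.
Row 2 needs 80; the known cells sum to 68, so (2,2) = 12.
Column 4: 34 + (-4) + 8 + 22 + ? = 80, so (4,4) = 20.
From main diagonal, 80 − (18 + 12 + 16 + 20) gives (5,5) = 14.
The remaining cell in row 4 is (4,5) = 80 − 78 = 2.
Row 5: 6 + 40 + 22 + 14 + ? = 80, so (5,2) = -2.
Column 2: 10 + 12 + 36 + (-2) + ? = 80, so (3,2) = 24.
Using column 5: 26 + 38 + 2 + 14 + ? → (3,5) = 80 − 80 = 0.

0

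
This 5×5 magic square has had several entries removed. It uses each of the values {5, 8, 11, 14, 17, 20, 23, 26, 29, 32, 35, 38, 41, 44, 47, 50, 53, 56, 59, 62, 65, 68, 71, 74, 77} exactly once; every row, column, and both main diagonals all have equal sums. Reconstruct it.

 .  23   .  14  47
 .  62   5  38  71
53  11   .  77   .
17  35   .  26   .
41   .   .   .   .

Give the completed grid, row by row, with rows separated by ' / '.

The 25 entries sum to 1025, so each line sums to 1025/5 = 205.
Using row 2: 62 + 5 + 38 + 71 + ? → (2,1) = 205 − 176 = 29.
From column 1, 205 − (29 + 53 + 17 + 41) gives (1,1) = 65.
From column 2, 205 − (23 + 62 + 11 + 35) gives (5,2) = 74.
Column 4 needs 205; the known cells sum to 155, so (5,4) = 50.
From anti-diagonal, 205 − (47 + 38 + 35 + 41) gives (3,3) = 44.
Row 1 must total 205; the given cells sum to 149, so (1,3) = 56.
Row 3 needs 205; the known cells sum to 185, so (3,5) = 20.
From main diagonal, 205 − (65 + 62 + 44 + 26) gives (5,5) = 8.
Row 5 must total 205; the given cells sum to 173, so (5,3) = 32.
Column 3 must total 205; the given cells sum to 137, so (4,3) = 68.
From column 5, 205 − (47 + 71 + 20 + 8) gives (4,5) = 59.

65 23 56 14 47 / 29 62 5 38 71 / 53 11 44 77 20 / 17 35 68 26 59 / 41 74 32 50 8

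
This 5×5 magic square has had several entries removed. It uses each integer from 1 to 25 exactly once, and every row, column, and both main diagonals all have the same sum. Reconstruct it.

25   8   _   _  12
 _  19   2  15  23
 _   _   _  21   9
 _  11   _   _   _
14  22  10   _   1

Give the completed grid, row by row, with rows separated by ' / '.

The entries are 1 through 25, which sum to 325, so each line sums to 325/5 = 65.
Row 2 needs 65; the known cells sum to 59, so (2,1) = 6.
The remaining cell in row 5 is (5,4) = 65 − 47 = 18.
From column 2, 65 − (8 + 19 + 11 + 22) gives (3,2) = 5.
Using column 5: 12 + 23 + 9 + 1 + ? → (4,5) = 65 − 45 = 20.
Anti-diagonal must total 65; the given cells sum to 52, so (3,3) = 13.
Row 3: 5 + 13 + 21 + 9 + ? = 65, so (3,1) = 17.
Column 1 must total 65; the given cells sum to 62, so (4,1) = 3.
The remaining cell in main diagonal is (4,4) = 65 − 58 = 7.
From row 4, 65 − (3 + 11 + 7 + 20) gives (4,3) = 24.
Using column 3: 2 + 13 + 24 + 10 + ? → (1,3) = 65 − 49 = 16.
The remaining cell in column 4 is (1,4) = 65 − 61 = 4.

25 8 16 4 12 / 6 19 2 15 23 / 17 5 13 21 9 / 3 11 24 7 20 / 14 22 10 18 1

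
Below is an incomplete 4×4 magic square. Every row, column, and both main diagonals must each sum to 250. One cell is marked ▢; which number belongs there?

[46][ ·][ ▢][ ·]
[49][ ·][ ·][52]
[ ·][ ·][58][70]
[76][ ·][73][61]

Row 4: 76 + 73 + 61 + ? = 250, so (4,2) = 40.
Column 1 needs 250; the known cells sum to 171, so (3,1) = 79.
Column 4 must total 250; the given cells sum to 183, so (1,4) = 67.
Main diagonal: 46 + 58 + 61 + ? = 250, so (2,2) = 85.
Row 2 needs 250; the known cells sum to 186, so (2,3) = 64.
Using row 3: 79 + 58 + 70 + ? → (3,2) = 250 − 207 = 43.
Column 2 must total 250; the given cells sum to 168, so (1,2) = 82.
The remaining cell in column 3 is (1,3) = 250 − 195 = 55.

55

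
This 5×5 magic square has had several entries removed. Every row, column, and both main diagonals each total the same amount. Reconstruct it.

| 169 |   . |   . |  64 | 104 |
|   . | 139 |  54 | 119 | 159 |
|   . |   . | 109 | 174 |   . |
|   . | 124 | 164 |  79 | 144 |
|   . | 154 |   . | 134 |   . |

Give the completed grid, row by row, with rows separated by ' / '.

Column 4 is already complete: 64 + 119 + 174 + 79 + 134 = 570, so that is the magic constant.
Row 2 must total 570; the given cells sum to 471, so (2,1) = 99.
Row 4: 124 + 164 + 79 + 144 + ? = 570, so (4,1) = 59.
Main diagonal must total 570; the given cells sum to 496, so (5,5) = 74.
Anti-diagonal needs 570; the known cells sum to 456, so (5,1) = 114.
Row 5 must total 570; the given cells sum to 476, so (5,3) = 94.
The remaining cell in column 1 is (3,1) = 570 − 441 = 129.
Using column 3: 54 + 109 + 164 + 94 + ? → (1,3) = 570 − 421 = 149.
Column 5 must total 570; the given cells sum to 481, so (3,5) = 89.
Row 1 must total 570; the given cells sum to 486, so (1,2) = 84.
Row 3 needs 570; the known cells sum to 501, so (3,2) = 69.

169 84 149 64 104 / 99 139 54 119 159 / 129 69 109 174 89 / 59 124 164 79 144 / 114 154 94 134 74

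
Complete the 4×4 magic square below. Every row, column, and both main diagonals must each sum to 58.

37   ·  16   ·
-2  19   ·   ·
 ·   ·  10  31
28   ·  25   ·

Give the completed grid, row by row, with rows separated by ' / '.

37 4 16 1 / -2 19 7 34 / -5 22 10 31 / 28 13 25 -8

Column 1 needs 58; the known cells sum to 63, so (3,1) = -5.
From column 3, 58 − (16 + 10 + 25) gives (2,3) = 7.
Main diagonal must total 58; the given cells sum to 66, so (4,4) = -8.
Using row 2: -2 + 19 + 7 + ? → (2,4) = 58 − 24 = 34.
Row 3 needs 58; the known cells sum to 36, so (3,2) = 22.
Row 4 needs 58; the known cells sum to 45, so (4,2) = 13.
The remaining cell in column 2 is (1,2) = 58 − 54 = 4.
Column 4: 34 + 31 + (-8) + ? = 58, so (1,4) = 1.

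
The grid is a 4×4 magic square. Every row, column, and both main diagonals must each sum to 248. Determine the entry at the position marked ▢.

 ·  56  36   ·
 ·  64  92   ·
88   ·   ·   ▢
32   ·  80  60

68

Row 4: 32 + 80 + 60 + ? = 248, so (4,2) = 76.
Column 2: 56 + 64 + 76 + ? = 248, so (3,2) = 52.
From column 3, 248 − (36 + 92 + 80) gives (3,3) = 40.
Using main diagonal: 64 + 40 + 60 + ? → (1,1) = 248 − 164 = 84.
Using anti-diagonal: 92 + 52 + 32 + ? → (1,4) = 248 − 176 = 72.
Row 3 must total 248; the given cells sum to 180, so (3,4) = 68.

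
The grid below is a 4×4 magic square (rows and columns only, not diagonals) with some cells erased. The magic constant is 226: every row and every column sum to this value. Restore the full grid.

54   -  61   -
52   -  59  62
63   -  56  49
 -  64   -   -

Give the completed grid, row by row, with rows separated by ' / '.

From row 2, 226 − (52 + 59 + 62) gives (2,2) = 53.
The remaining cell in row 3 is (3,2) = 226 − 168 = 58.
Column 1 needs 226; the known cells sum to 169, so (4,1) = 57.
Using column 2: 53 + 58 + 64 + ? → (1,2) = 226 − 175 = 51.
From column 3, 226 − (61 + 59 + 56) gives (4,3) = 50.
From row 1, 226 − (54 + 51 + 61) gives (1,4) = 60.
Using row 4: 57 + 64 + 50 + ? → (4,4) = 226 − 171 = 55.

54 51 61 60 / 52 53 59 62 / 63 58 56 49 / 57 64 50 55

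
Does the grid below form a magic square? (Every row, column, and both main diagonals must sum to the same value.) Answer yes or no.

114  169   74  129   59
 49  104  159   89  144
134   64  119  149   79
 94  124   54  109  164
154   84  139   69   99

Row 1: 114 + 169 + 74 + 129 + 59 = 545.
Row 2: 49 + 104 + 159 + 89 + 144 = 545.
Row 3: 134 + 64 + 119 + 149 + 79 = 545.
Row 4: 94 + 124 + 54 + 109 + 164 = 545.
Row 5: 154 + 84 + 139 + 69 + 99 = 545.
Column 1: 114 + 49 + 134 + 94 + 154 = 545.
Column 2: 169 + 104 + 64 + 124 + 84 = 545.
Column 3: 74 + 159 + 119 + 54 + 139 = 545.
Column 4: 129 + 89 + 149 + 109 + 69 = 545.
Column 5: 59 + 144 + 79 + 164 + 99 = 545.
Main diagonal: 114 + 104 + 119 + 109 + 99 = 545.
Anti-diagonal: 59 + 89 + 119 + 124 + 154 = 545.
All lines sum to 545.

Yes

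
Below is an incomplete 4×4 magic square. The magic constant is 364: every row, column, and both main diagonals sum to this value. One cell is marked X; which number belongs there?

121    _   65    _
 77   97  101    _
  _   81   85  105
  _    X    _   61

117

Row 2 must total 364; the given cells sum to 275, so (2,4) = 89.
Row 3 needs 364; the known cells sum to 271, so (3,1) = 93.
From column 1, 364 − (121 + 77 + 93) gives (4,1) = 73.
The remaining cell in column 3 is (4,3) = 364 − 251 = 113.
Column 4 must total 364; the given cells sum to 255, so (1,4) = 109.
Row 1 must total 364; the given cells sum to 295, so (1,2) = 69.
Row 4 needs 364; the known cells sum to 247, so (4,2) = 117.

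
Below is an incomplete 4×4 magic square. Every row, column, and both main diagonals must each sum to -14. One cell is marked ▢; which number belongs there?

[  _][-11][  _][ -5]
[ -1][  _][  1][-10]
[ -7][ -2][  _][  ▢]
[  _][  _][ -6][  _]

4

From row 2, -14 − (-1 + 1 + (-10)) gives (2,2) = -4.
The remaining cell in column 2 is (4,2) = -14 − (-17) = 3.
Anti-diagonal must total -14; the given cells sum to -6, so (4,1) = -8.
From row 4, -14 − (-8 + 3 + (-6)) gives (4,4) = -3.
The remaining cell in column 1 is (1,1) = -14 − (-16) = 2.
Column 4 must total -14; the given cells sum to -18, so (3,4) = 4.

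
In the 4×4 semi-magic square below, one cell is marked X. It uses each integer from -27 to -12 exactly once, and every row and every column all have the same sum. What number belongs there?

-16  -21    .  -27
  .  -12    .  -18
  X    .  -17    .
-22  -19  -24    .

-15

The entries are -27 through -12, which sum to -312, so each line sums to -312/4 = -78.
Row 1: -16 + (-21) + (-27) + ? = -78, so (1,3) = -14.
Row 4 must total -78; the given cells sum to -65, so (4,4) = -13.
Column 2 needs -78; the known cells sum to -52, so (3,2) = -26.
Column 3: -14 + (-17) + (-24) + ? = -78, so (2,3) = -23.
Column 4 must total -78; the given cells sum to -58, so (3,4) = -20.
Row 2: -12 + (-23) + (-18) + ? = -78, so (2,1) = -25.
From row 3, -78 − (-26 + (-17) + (-20)) gives (3,1) = -15.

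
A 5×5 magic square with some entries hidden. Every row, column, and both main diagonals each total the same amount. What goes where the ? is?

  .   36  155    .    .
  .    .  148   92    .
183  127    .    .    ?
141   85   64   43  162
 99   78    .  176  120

Row 4 is complete and sums to 495; that is the magic constant.
Row 5: 99 + 78 + 176 + 120 + ? = 495, so (5,3) = 22.
Column 2 must total 495; the given cells sum to 326, so (2,2) = 169.
Using column 3: 155 + 148 + 64 + 22 + ? → (3,3) = 495 − 389 = 106.
Main diagonal needs 495; the known cells sum to 438, so (1,1) = 57.
Anti-diagonal must total 495; the given cells sum to 382, so (1,5) = 113.
From row 1, 495 − (57 + 36 + 155 + 113) gives (1,4) = 134.
The remaining cell in column 1 is (2,1) = 495 − 480 = 15.
From column 4, 495 − (134 + 92 + 43 + 176) gives (3,4) = 50.
The remaining cell in row 2 is (2,5) = 495 − 424 = 71.
Using row 3: 183 + 127 + 106 + 50 + ? → (3,5) = 495 − 466 = 29.

29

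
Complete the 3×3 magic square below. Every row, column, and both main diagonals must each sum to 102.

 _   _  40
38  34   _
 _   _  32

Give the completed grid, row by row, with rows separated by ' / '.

Using row 2: 38 + 34 + ? → (2,3) = 102 − 72 = 30.
The remaining cell in main diagonal is (1,1) = 102 − 66 = 36.
The remaining cell in anti-diagonal is (3,1) = 102 − 74 = 28.
The remaining cell in row 1 is (1,2) = 102 − 76 = 26.
The remaining cell in row 3 is (3,2) = 102 − 60 = 42.

36 26 40 / 38 34 30 / 28 42 32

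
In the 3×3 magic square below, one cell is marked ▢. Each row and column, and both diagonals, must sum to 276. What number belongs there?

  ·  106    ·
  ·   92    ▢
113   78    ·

120

Row 3 needs 276; the known cells sum to 191, so (3,3) = 85.
Main diagonal must total 276; the given cells sum to 177, so (1,1) = 99.
Anti-diagonal needs 276; the known cells sum to 205, so (1,3) = 71.
Column 1: 99 + 113 + ? = 276, so (2,1) = 64.
Using column 3: 71 + 85 + ? → (2,3) = 276 − 156 = 120.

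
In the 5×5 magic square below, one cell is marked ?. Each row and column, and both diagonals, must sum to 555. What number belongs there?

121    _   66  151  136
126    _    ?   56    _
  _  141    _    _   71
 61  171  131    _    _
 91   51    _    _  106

96

Row 1 needs 555; the known cells sum to 474, so (1,2) = 81.
Column 1 must total 555; the given cells sum to 399, so (3,1) = 156.
Column 2 must total 555; the given cells sum to 444, so (2,2) = 111.
Anti-diagonal: 136 + 56 + 171 + 91 + ? = 555, so (3,3) = 101.
From row 3, 555 − (156 + 141 + 101 + 71) gives (3,4) = 86.
From main diagonal, 555 − (121 + 111 + 101 + 106) gives (4,4) = 116.
Row 4: 61 + 171 + 131 + 116 + ? = 555, so (4,5) = 76.
Using column 4: 151 + 56 + 86 + 116 + ? → (5,4) = 555 − 409 = 146.
Using column 5: 136 + 71 + 76 + 106 + ? → (2,5) = 555 − 389 = 166.
The remaining cell in row 2 is (2,3) = 555 − 459 = 96.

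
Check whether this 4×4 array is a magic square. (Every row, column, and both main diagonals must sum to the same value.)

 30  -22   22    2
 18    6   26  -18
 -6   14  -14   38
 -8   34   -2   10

No — row 1 sums to 32 but row 4 sums to 34.

Row 1: 30 + (-22) + 22 + 2 = 32.
Row 2: 18 + 6 + 26 + (-18) = 32.
Row 3: -6 + 14 + (-14) + 38 = 32.
Row 4: -8 + 34 + (-2) + 10 = 34.
Column 1: 30 + 18 + (-6) + (-8) = 34.
Column 2: -22 + 6 + 14 + 34 = 32.
Column 3: 22 + 26 + (-14) + (-2) = 32.
Column 4: 2 + (-18) + 38 + 10 = 32.
Main diagonal: 30 + 6 + (-14) + 10 = 32.
Anti-diagonal: 2 + 26 + 14 + (-8) = 34.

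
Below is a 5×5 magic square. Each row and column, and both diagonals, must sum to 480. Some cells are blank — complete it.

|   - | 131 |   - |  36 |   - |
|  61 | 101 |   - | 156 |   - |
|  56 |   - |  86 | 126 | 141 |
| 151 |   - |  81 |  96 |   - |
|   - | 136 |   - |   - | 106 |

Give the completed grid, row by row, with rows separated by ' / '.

Row 3: 56 + 86 + 126 + 141 + ? = 480, so (3,2) = 71.
From column 2, 480 − (131 + 101 + 71 + 136) gives (4,2) = 41.
Column 4 needs 480; the known cells sum to 414, so (5,4) = 66.
Main diagonal must total 480; the given cells sum to 389, so (1,1) = 91.
Row 4 needs 480; the known cells sum to 369, so (4,5) = 111.
Column 1 must total 480; the given cells sum to 359, so (5,1) = 121.
From anti-diagonal, 480 − (156 + 86 + 41 + 121) gives (1,5) = 76.
Row 1 needs 480; the known cells sum to 334, so (1,3) = 146.
Using row 5: 121 + 136 + 66 + 106 + ? → (5,3) = 480 − 429 = 51.
Column 3 needs 480; the known cells sum to 364, so (2,3) = 116.
Column 5 needs 480; the known cells sum to 434, so (2,5) = 46.

91 131 146 36 76 / 61 101 116 156 46 / 56 71 86 126 141 / 151 41 81 96 111 / 121 136 51 66 106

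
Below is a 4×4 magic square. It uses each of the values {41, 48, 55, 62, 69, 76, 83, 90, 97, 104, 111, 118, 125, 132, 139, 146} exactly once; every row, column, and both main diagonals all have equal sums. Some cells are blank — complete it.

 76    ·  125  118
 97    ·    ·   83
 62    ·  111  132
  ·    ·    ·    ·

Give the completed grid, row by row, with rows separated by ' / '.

76 55 125 118 / 97 146 48 83 / 62 69 111 132 / 139 104 90 41

The 16 entries sum to 1496, so each line sums to 1496/4 = 374.
Row 1 needs 374; the known cells sum to 319, so (1,2) = 55.
Row 3 needs 374; the known cells sum to 305, so (3,2) = 69.
Column 1: 76 + 97 + 62 + ? = 374, so (4,1) = 139.
Column 4 needs 374; the known cells sum to 333, so (4,4) = 41.
Main diagonal needs 374; the known cells sum to 228, so (2,2) = 146.
Using anti-diagonal: 118 + 69 + 139 + ? → (2,3) = 374 − 326 = 48.
Using column 2: 55 + 146 + 69 + ? → (4,2) = 374 − 270 = 104.
The remaining cell in column 3 is (4,3) = 374 − 284 = 90.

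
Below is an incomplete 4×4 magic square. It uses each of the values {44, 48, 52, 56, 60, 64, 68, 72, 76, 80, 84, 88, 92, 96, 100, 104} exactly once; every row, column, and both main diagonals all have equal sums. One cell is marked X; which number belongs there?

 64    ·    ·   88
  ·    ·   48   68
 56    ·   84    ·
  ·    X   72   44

80

The 16 entries sum to 1184, so each line sums to 1184/4 = 296.
From column 3, 296 − (48 + 84 + 72) gives (1,3) = 92.
The remaining cell in column 4 is (3,4) = 296 − 200 = 96.
Main diagonal: 64 + 84 + 44 + ? = 296, so (2,2) = 104.
Row 1 needs 296; the known cells sum to 244, so (1,2) = 52.
The remaining cell in row 2 is (2,1) = 296 − 220 = 76.
Row 3 needs 296; the known cells sum to 236, so (3,2) = 60.
Column 1: 64 + 76 + 56 + ? = 296, so (4,1) = 100.
Using column 2: 52 + 104 + 60 + ? → (4,2) = 296 − 216 = 80.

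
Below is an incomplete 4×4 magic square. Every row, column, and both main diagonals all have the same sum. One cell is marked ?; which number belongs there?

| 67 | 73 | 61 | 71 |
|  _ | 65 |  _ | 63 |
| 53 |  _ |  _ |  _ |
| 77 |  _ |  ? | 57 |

59

Row 1 is complete and sums to 272; that is the magic constant.
Column 1: 67 + 53 + 77 + ? = 272, so (2,1) = 75.
The remaining cell in column 4 is (3,4) = 272 − 191 = 81.
Using main diagonal: 67 + 65 + 57 + ? → (3,3) = 272 − 189 = 83.
Using row 2: 75 + 65 + 63 + ? → (2,3) = 272 − 203 = 69.
From row 3, 272 − (53 + 83 + 81) gives (3,2) = 55.
Column 2 must total 272; the given cells sum to 193, so (4,2) = 79.
Column 3: 61 + 69 + 83 + ? = 272, so (4,3) = 59.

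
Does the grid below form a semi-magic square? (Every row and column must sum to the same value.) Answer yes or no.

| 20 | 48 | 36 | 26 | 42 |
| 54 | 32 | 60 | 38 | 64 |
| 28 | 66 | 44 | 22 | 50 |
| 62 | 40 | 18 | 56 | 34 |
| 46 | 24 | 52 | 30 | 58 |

Row 1: 20 + 48 + 36 + 26 + 42 = 172.
Row 2: 54 + 32 + 60 + 38 + 64 = 248.
Row 3: 28 + 66 + 44 + 22 + 50 = 210.
Row 4: 62 + 40 + 18 + 56 + 34 = 210.
Row 5: 46 + 24 + 52 + 30 + 58 = 210.
Column 1: 20 + 54 + 28 + 62 + 46 = 210.
Column 2: 48 + 32 + 66 + 40 + 24 = 210.
Column 3: 36 + 60 + 44 + 18 + 52 = 210.
Column 4: 26 + 38 + 22 + 56 + 30 = 172.
Column 5: 42 + 64 + 50 + 34 + 58 = 248.

No — row 1 sums to 172 but row 2 sums to 248.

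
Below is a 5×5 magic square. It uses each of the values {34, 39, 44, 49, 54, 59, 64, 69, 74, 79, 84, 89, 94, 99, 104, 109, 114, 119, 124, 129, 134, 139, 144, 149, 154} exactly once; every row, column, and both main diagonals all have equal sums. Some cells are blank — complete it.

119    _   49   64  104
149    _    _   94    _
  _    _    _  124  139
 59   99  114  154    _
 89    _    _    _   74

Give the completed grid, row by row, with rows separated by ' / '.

119 134 49 64 104 / 149 39 79 94 109 / 54 69 84 124 139 / 59 99 114 154 44 / 89 129 144 34 74

The 25 entries sum to 2350, so each line sums to 2350/5 = 470.
From row 1, 470 − (119 + 49 + 64 + 104) gives (1,2) = 134.
The remaining cell in row 4 is (4,5) = 470 − 426 = 44.
Column 1 must total 470; the given cells sum to 416, so (3,1) = 54.
The remaining cell in column 4 is (5,4) = 470 − 436 = 34.
The remaining cell in column 5 is (2,5) = 470 − 361 = 109.
Anti-diagonal needs 470; the known cells sum to 386, so (3,3) = 84.
Row 3 needs 470; the known cells sum to 401, so (3,2) = 69.
From main diagonal, 470 − (119 + 84 + 154 + 74) gives (2,2) = 39.
From row 2, 470 − (149 + 39 + 94 + 109) gives (2,3) = 79.
Column 2 needs 470; the known cells sum to 341, so (5,2) = 129.
Column 3 must total 470; the given cells sum to 326, so (5,3) = 144.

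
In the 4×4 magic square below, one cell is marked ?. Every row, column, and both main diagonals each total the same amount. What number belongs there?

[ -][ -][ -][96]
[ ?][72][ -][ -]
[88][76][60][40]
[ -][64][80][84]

Row 3 is complete and sums to 264; that is the magic constant.
Row 4: 64 + 80 + 84 + ? = 264, so (4,1) = 36.
Column 2 needs 264; the known cells sum to 212, so (1,2) = 52.
From column 4, 264 − (96 + 40 + 84) gives (2,4) = 44.
Main diagonal needs 264; the known cells sum to 216, so (1,1) = 48.
The remaining cell in anti-diagonal is (2,3) = 264 − 208 = 56.
Row 1 needs 264; the known cells sum to 196, so (1,3) = 68.
The remaining cell in row 2 is (2,1) = 264 − 172 = 92.

92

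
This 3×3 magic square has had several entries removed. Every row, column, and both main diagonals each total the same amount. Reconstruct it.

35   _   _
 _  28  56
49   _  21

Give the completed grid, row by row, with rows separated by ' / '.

35 42 7 / 0 28 56 / 49 14 21

Main diagonal is already complete: 35 + 28 + 21 = 84, so that is the magic constant.
From row 2, 84 − (28 + 56) gives (2,1) = 0.
From row 3, 84 − (49 + 21) gives (3,2) = 14.
Column 2 needs 84; the known cells sum to 42, so (1,2) = 42.
The remaining cell in column 3 is (1,3) = 84 − 77 = 7.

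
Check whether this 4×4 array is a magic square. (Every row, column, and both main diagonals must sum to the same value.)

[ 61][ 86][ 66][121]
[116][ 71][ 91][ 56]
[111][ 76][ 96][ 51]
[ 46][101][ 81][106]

Yes

Row 1: 61 + 86 + 66 + 121 = 334.
Row 2: 116 + 71 + 91 + 56 = 334.
Row 3: 111 + 76 + 96 + 51 = 334.
Row 4: 46 + 101 + 81 + 106 = 334.
Column 1: 61 + 116 + 111 + 46 = 334.
Column 2: 86 + 71 + 76 + 101 = 334.
Column 3: 66 + 91 + 96 + 81 = 334.
Column 4: 121 + 56 + 51 + 106 = 334.
Main diagonal: 61 + 71 + 96 + 106 = 334.
Anti-diagonal: 121 + 91 + 76 + 46 = 334.
All lines sum to 334.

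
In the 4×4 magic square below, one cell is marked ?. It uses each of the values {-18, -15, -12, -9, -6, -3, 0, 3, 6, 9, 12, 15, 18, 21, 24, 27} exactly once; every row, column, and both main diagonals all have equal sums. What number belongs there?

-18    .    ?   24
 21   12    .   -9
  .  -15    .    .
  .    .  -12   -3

The 16 entries sum to 72, so each line sums to 72/4 = 18.
The remaining cell in row 2 is (2,3) = 18 − 24 = -6.
Column 4 needs 18; the known cells sum to 12, so (3,4) = 6.
The remaining cell in main diagonal is (3,3) = 18 − (-9) = 27.
Using anti-diagonal: 24 + (-6) + (-15) + ? → (4,1) = 18 − 3 = 15.
Row 3 must total 18; the given cells sum to 18, so (3,1) = 0.
Using row 4: 15 + (-12) + (-3) + ? → (4,2) = 18 − 0 = 18.
Column 2 needs 18; the known cells sum to 15, so (1,2) = 3.
Column 3 must total 18; the given cells sum to 9, so (1,3) = 9.

9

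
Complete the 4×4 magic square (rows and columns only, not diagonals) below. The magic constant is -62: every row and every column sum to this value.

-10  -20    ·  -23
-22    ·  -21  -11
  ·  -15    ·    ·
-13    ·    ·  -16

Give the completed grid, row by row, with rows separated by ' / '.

The remaining cell in row 1 is (1,3) = -62 − (-53) = -9.
Row 2 needs -62; the known cells sum to -54, so (2,2) = -8.
Using column 1: -10 + (-22) + (-13) + ? → (3,1) = -62 − (-45) = -17.
Column 2 needs -62; the known cells sum to -43, so (4,2) = -19.
The remaining cell in column 4 is (3,4) = -62 − (-50) = -12.
Row 3: -17 + (-15) + (-12) + ? = -62, so (3,3) = -18.
Row 4 needs -62; the known cells sum to -48, so (4,3) = -14.

-10 -20 -9 -23 / -22 -8 -21 -11 / -17 -15 -18 -12 / -13 -19 -14 -16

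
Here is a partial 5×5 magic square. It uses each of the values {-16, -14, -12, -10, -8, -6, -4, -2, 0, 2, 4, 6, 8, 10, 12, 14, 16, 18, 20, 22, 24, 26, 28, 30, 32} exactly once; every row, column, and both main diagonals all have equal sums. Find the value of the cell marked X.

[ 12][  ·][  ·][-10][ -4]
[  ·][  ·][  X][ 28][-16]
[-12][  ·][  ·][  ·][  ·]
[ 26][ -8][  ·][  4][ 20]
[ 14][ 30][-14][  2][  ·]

22

The 25 entries sum to 200, so each line sums to 200/5 = 40.
Row 4: 26 + (-8) + 4 + 20 + ? = 40, so (4,3) = -2.
The remaining cell in row 5 is (5,5) = 40 − 32 = 8.
Column 1: 12 + (-12) + 26 + 14 + ? = 40, so (2,1) = 0.
From column 4, 40 − (-10 + 28 + 4 + 2) gives (3,4) = 16.
Column 5 must total 40; the given cells sum to 8, so (3,5) = 32.
Anti-diagonal needs 40; the known cells sum to 30, so (3,3) = 10.
Using row 3: -12 + 10 + 16 + 32 + ? → (3,2) = 40 − 46 = -6.
Main diagonal: 12 + 10 + 4 + 8 + ? = 40, so (2,2) = 6.
Row 2 needs 40; the known cells sum to 18, so (2,3) = 22.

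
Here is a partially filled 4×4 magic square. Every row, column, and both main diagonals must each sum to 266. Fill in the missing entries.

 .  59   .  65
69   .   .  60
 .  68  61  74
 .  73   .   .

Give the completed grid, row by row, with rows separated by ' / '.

72 59 70 65 / 69 66 71 60 / 63 68 61 74 / 62 73 64 67

From row 3, 266 − (68 + 61 + 74) gives (3,1) = 63.
Using column 2: 59 + 68 + 73 + ? → (2,2) = 266 − 200 = 66.
From column 4, 266 − (65 + 60 + 74) gives (4,4) = 67.
The remaining cell in main diagonal is (1,1) = 266 − 194 = 72.
Row 1: 72 + 59 + 65 + ? = 266, so (1,3) = 70.
The remaining cell in row 2 is (2,3) = 266 − 195 = 71.
Column 1 needs 266; the known cells sum to 204, so (4,1) = 62.
Column 3 needs 266; the known cells sum to 202, so (4,3) = 64.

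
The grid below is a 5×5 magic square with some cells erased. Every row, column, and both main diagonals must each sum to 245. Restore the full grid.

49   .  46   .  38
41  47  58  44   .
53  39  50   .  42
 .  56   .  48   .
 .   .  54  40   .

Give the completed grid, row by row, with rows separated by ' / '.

49 60 46 52 38 / 41 47 58 44 55 / 53 39 50 61 42 / 45 56 37 48 59 / 57 43 54 40 51

The remaining cell in row 2 is (2,5) = 245 − 190 = 55.
From row 3, 245 − (53 + 39 + 50 + 42) gives (3,4) = 61.
From column 3, 245 − (46 + 58 + 50 + 54) gives (4,3) = 37.
Column 4 must total 245; the given cells sum to 193, so (1,4) = 52.
The remaining cell in main diagonal is (5,5) = 245 − 194 = 51.
From anti-diagonal, 245 − (38 + 44 + 50 + 56) gives (5,1) = 57.
The remaining cell in row 1 is (1,2) = 245 − 185 = 60.
The remaining cell in row 5 is (5,2) = 245 − 202 = 43.
Column 1 needs 245; the known cells sum to 200, so (4,1) = 45.
Column 5 needs 245; the known cells sum to 186, so (4,5) = 59.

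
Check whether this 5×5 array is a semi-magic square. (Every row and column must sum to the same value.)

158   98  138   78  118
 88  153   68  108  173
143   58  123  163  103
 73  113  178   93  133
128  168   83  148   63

Yes

Row 1: 158 + 98 + 138 + 78 + 118 = 590.
Row 2: 88 + 153 + 68 + 108 + 173 = 590.
Row 3: 143 + 58 + 123 + 163 + 103 = 590.
Row 4: 73 + 113 + 178 + 93 + 133 = 590.
Row 5: 128 + 168 + 83 + 148 + 63 = 590.
Column 1: 158 + 88 + 143 + 73 + 128 = 590.
Column 2: 98 + 153 + 58 + 113 + 168 = 590.
Column 3: 138 + 68 + 123 + 178 + 83 = 590.
Column 4: 78 + 108 + 163 + 93 + 148 = 590.
Column 5: 118 + 173 + 103 + 133 + 63 = 590.
All lines sum to 590.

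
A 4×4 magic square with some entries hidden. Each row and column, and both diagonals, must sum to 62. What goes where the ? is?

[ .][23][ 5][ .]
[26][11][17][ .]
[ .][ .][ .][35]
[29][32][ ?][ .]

Row 2 must total 62; the given cells sum to 54, so (2,4) = 8.
Column 2 needs 62; the known cells sum to 66, so (3,2) = -4.
The remaining cell in anti-diagonal is (1,4) = 62 − 42 = 20.
Row 1 needs 62; the known cells sum to 48, so (1,1) = 14.
Column 1: 14 + 26 + 29 + ? = 62, so (3,1) = -7.
Using column 4: 20 + 8 + 35 + ? → (4,4) = 62 − 63 = -1.
The remaining cell in main diagonal is (3,3) = 62 − 24 = 38.
Row 4 needs 62; the known cells sum to 60, so (4,3) = 2.

2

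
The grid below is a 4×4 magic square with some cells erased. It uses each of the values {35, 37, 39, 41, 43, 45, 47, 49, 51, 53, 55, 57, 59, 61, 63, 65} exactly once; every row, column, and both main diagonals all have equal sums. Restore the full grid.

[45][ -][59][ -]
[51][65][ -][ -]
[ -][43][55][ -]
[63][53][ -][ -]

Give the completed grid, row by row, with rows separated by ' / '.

The 16 entries sum to 800, so each line sums to 800/4 = 200.
From column 1, 200 − (45 + 51 + 63) gives (3,1) = 41.
Column 2: 65 + 43 + 53 + ? = 200, so (1,2) = 39.
Using main diagonal: 45 + 65 + 55 + ? → (4,4) = 200 − 165 = 35.
From row 1, 200 − (45 + 39 + 59) gives (1,4) = 57.
Row 3 needs 200; the known cells sum to 139, so (3,4) = 61.
Row 4: 63 + 53 + 35 + ? = 200, so (4,3) = 49.
Column 3 must total 200; the given cells sum to 163, so (2,3) = 37.
Using column 4: 57 + 61 + 35 + ? → (2,4) = 200 − 153 = 47.

45 39 59 57 / 51 65 37 47 / 41 43 55 61 / 63 53 49 35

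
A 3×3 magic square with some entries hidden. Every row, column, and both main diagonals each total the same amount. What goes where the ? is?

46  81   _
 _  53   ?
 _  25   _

Column 2 is complete and sums to 159; that is the magic constant.
Row 1 must total 159; the given cells sum to 127, so (1,3) = 32.
From main diagonal, 159 − (46 + 53) gives (3,3) = 60.
The remaining cell in anti-diagonal is (3,1) = 159 − 85 = 74.
From column 1, 159 − (46 + 74) gives (2,1) = 39.
From column 3, 159 − (32 + 60) gives (2,3) = 67.

67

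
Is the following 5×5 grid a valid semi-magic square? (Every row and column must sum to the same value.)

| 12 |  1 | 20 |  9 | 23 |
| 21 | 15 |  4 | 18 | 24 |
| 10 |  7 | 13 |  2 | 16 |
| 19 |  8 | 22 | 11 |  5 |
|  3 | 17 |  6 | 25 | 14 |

Row 1: 12 + 1 + 20 + 9 + 23 = 65.
Row 2: 21 + 15 + 4 + 18 + 24 = 82.
Row 3: 10 + 7 + 13 + 2 + 16 = 48.
Row 4: 19 + 8 + 22 + 11 + 5 = 65.
Row 5: 3 + 17 + 6 + 25 + 14 = 65.
Column 1: 12 + 21 + 10 + 19 + 3 = 65.
Column 2: 1 + 15 + 7 + 8 + 17 = 48.
Column 3: 20 + 4 + 13 + 22 + 6 = 65.
Column 4: 9 + 18 + 2 + 11 + 25 = 65.
Column 5: 23 + 24 + 16 + 5 + 14 = 82.

No — row 4 sums to 65 but column 2 sums to 48.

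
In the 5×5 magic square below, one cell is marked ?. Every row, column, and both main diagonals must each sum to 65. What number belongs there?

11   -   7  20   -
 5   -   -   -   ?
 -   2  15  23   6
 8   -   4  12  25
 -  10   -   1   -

Row 3: 2 + 15 + 23 + 6 + ? = 65, so (3,1) = 19.
Row 4 must total 65; the given cells sum to 49, so (4,2) = 16.
Column 1 needs 65; the known cells sum to 43, so (5,1) = 22.
Column 4 needs 65; the known cells sum to 56, so (2,4) = 9.
The remaining cell in anti-diagonal is (1,5) = 65 − 62 = 3.
From row 1, 65 − (11 + 7 + 20 + 3) gives (1,2) = 24.
The remaining cell in column 2 is (2,2) = 65 − 52 = 13.
The remaining cell in main diagonal is (5,5) = 65 − 51 = 14.
Row 5 needs 65; the known cells sum to 47, so (5,3) = 18.
Column 3 must total 65; the given cells sum to 44, so (2,3) = 21.
Column 5 must total 65; the given cells sum to 48, so (2,5) = 17.

17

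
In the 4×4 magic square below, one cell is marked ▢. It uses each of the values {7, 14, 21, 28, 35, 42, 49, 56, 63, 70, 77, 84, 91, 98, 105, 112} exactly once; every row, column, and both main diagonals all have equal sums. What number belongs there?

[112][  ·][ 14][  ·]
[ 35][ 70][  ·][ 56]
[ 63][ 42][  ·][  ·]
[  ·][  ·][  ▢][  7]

98

The 16 entries sum to 952, so each line sums to 952/4 = 238.
Row 2 must total 238; the given cells sum to 161, so (2,3) = 77.
Column 1 needs 238; the known cells sum to 210, so (4,1) = 28.
Main diagonal needs 238; the known cells sum to 189, so (3,3) = 49.
Anti-diagonal: 77 + 42 + 28 + ? = 238, so (1,4) = 91.
Row 1 needs 238; the known cells sum to 217, so (1,2) = 21.
The remaining cell in row 3 is (3,4) = 238 − 154 = 84.
Column 2 must total 238; the given cells sum to 133, so (4,2) = 105.
Column 3 must total 238; the given cells sum to 140, so (4,3) = 98.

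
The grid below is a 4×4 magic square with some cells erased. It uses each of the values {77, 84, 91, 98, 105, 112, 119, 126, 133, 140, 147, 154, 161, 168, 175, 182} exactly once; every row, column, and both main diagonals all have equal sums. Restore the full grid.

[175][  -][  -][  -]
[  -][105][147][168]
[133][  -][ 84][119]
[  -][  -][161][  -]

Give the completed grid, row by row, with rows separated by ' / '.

The 16 entries sum to 2072, so each line sums to 2072/4 = 518.
Row 2 must total 518; the given cells sum to 420, so (2,1) = 98.
Using row 3: 133 + 84 + 119 + ? → (3,2) = 518 − 336 = 182.
Column 1 needs 518; the known cells sum to 406, so (4,1) = 112.
Column 3: 147 + 84 + 161 + ? = 518, so (1,3) = 126.
Using main diagonal: 175 + 105 + 84 + ? → (4,4) = 518 − 364 = 154.
From anti-diagonal, 518 − (147 + 182 + 112) gives (1,4) = 77.
Using row 1: 175 + 126 + 77 + ? → (1,2) = 518 − 378 = 140.
Row 4 must total 518; the given cells sum to 427, so (4,2) = 91.

175 140 126 77 / 98 105 147 168 / 133 182 84 119 / 112 91 161 154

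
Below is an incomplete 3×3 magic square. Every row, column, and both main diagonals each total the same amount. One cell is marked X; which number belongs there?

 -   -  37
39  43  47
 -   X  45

Column 3 is complete and sums to 129; that is the magic constant.
Using main diagonal: 43 + 45 + ? → (1,1) = 129 − 88 = 41.
Anti-diagonal: 37 + 43 + ? = 129, so (3,1) = 49.
Row 1 must total 129; the given cells sum to 78, so (1,2) = 51.
From row 3, 129 − (49 + 45) gives (3,2) = 35.

35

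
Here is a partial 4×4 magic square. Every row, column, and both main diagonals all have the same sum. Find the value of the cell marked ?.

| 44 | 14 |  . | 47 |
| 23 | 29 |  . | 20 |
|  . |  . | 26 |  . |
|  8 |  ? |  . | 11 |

Main diagonal is complete and sums to 110; that is the magic constant.
Row 1: 44 + 14 + 47 + ? = 110, so (1,3) = 5.
From row 2, 110 − (23 + 29 + 20) gives (2,3) = 38.
The remaining cell in column 1 is (3,1) = 110 − 75 = 35.
Column 3: 5 + 38 + 26 + ? = 110, so (4,3) = 41.
Column 4 must total 110; the given cells sum to 78, so (3,4) = 32.
Anti-diagonal needs 110; the known cells sum to 93, so (3,2) = 17.
From row 4, 110 − (8 + 41 + 11) gives (4,2) = 50.

50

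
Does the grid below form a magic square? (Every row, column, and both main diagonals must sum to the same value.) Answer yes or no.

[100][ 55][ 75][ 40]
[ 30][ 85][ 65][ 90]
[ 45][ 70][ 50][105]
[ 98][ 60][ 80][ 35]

Row 1: 100 + 55 + 75 + 40 = 270.
Row 2: 30 + 85 + 65 + 90 = 270.
Row 3: 45 + 70 + 50 + 105 = 270.
Row 4: 98 + 60 + 80 + 35 = 273.
Column 1: 100 + 30 + 45 + 98 = 273.
Column 2: 55 + 85 + 70 + 60 = 270.
Column 3: 75 + 65 + 50 + 80 = 270.
Column 4: 40 + 90 + 105 + 35 = 270.
Main diagonal: 100 + 85 + 50 + 35 = 270.
Anti-diagonal: 40 + 65 + 70 + 98 = 273.

No — row 4 sums to 273 but row 1 sums to 270.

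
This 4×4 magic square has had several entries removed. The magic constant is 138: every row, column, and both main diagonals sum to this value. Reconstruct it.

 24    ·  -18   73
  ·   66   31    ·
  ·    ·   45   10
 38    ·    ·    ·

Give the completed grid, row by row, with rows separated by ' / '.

24 59 -18 73 / -11 66 31 52 / 87 -4 45 10 / 38 17 80 3

Row 1 must total 138; the given cells sum to 79, so (1,2) = 59.
Column 3: -18 + 31 + 45 + ? = 138, so (4,3) = 80.
Using main diagonal: 24 + 66 + 45 + ? → (4,4) = 138 − 135 = 3.
The remaining cell in anti-diagonal is (3,2) = 138 − 142 = -4.
Row 3 needs 138; the known cells sum to 51, so (3,1) = 87.
Row 4 needs 138; the known cells sum to 121, so (4,2) = 17.
The remaining cell in column 1 is (2,1) = 138 − 149 = -11.
The remaining cell in column 4 is (2,4) = 138 − 86 = 52.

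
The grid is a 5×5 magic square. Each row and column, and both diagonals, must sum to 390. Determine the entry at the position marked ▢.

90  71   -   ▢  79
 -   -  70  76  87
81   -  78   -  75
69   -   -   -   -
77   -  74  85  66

Row 5 must total 390; the given cells sum to 302, so (5,2) = 88.
Column 1 must total 390; the given cells sum to 317, so (2,1) = 73.
Column 5 needs 390; the known cells sum to 307, so (4,5) = 83.
Using anti-diagonal: 79 + 76 + 78 + 77 + ? → (4,2) = 390 − 310 = 80.
The remaining cell in row 2 is (2,2) = 390 − 306 = 84.
Column 2 needs 390; the known cells sum to 323, so (3,2) = 67.
From main diagonal, 390 − (90 + 84 + 78 + 66) gives (4,4) = 72.
From row 3, 390 − (81 + 67 + 78 + 75) gives (3,4) = 89.
Row 4 must total 390; the given cells sum to 304, so (4,3) = 86.
Column 3 needs 390; the known cells sum to 308, so (1,3) = 82.
Column 4 must total 390; the given cells sum to 322, so (1,4) = 68.

68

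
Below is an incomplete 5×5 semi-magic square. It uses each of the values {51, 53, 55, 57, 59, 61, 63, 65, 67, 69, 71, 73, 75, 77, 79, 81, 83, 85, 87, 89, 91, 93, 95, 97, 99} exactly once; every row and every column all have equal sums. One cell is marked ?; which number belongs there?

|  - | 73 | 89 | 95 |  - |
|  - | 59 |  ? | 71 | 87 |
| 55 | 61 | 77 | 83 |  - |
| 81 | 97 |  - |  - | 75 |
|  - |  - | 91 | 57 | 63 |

65

The 25 entries sum to 1875, so each line sums to 1875/5 = 375.
Row 3: 55 + 61 + 77 + 83 + ? = 375, so (3,5) = 99.
From column 2, 375 − (73 + 59 + 61 + 97) gives (5,2) = 85.
The remaining cell in column 4 is (4,4) = 375 − 306 = 69.
From column 5, 375 − (87 + 99 + 75 + 63) gives (1,5) = 51.
The remaining cell in row 1 is (1,1) = 375 − 308 = 67.
From row 4, 375 − (81 + 97 + 69 + 75) gives (4,3) = 53.
Using row 5: 85 + 91 + 57 + 63 + ? → (5,1) = 375 − 296 = 79.
Using column 1: 67 + 55 + 81 + 79 + ? → (2,1) = 375 − 282 = 93.
The remaining cell in column 3 is (2,3) = 375 − 310 = 65.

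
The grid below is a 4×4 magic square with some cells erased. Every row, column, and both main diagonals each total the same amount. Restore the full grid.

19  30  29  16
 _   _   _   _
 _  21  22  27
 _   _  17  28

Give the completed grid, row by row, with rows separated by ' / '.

Row 1 is already complete: 19 + 30 + 29 + 16 = 94, so that is the magic constant.
Row 3 needs 94; the known cells sum to 70, so (3,1) = 24.
From column 3, 94 − (29 + 22 + 17) gives (2,3) = 26.
Column 4: 16 + 27 + 28 + ? = 94, so (2,4) = 23.
Main diagonal must total 94; the given cells sum to 69, so (2,2) = 25.
From anti-diagonal, 94 − (16 + 26 + 21) gives (4,1) = 31.
From row 2, 94 − (25 + 26 + 23) gives (2,1) = 20.
Row 4: 31 + 17 + 28 + ? = 94, so (4,2) = 18.

19 30 29 16 / 20 25 26 23 / 24 21 22 27 / 31 18 17 28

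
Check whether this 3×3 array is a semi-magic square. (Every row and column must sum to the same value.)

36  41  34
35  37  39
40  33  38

Yes

Row 1: 36 + 41 + 34 = 111.
Row 2: 35 + 37 + 39 = 111.
Row 3: 40 + 33 + 38 = 111.
Column 1: 36 + 35 + 40 = 111.
Column 2: 41 + 37 + 33 = 111.
Column 3: 34 + 39 + 38 = 111.
All lines sum to 111.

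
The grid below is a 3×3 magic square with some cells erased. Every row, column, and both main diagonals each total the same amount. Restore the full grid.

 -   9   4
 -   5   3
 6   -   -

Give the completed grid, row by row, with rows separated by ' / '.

2 9 4 / 7 5 3 / 6 1 8

Anti-diagonal is already complete: 4 + 5 + 6 = 15, so that is the magic constant.
The remaining cell in row 1 is (1,1) = 15 − 13 = 2.
Row 2: 5 + 3 + ? = 15, so (2,1) = 7.
Column 2 needs 15; the known cells sum to 14, so (3,2) = 1.
The remaining cell in column 3 is (3,3) = 15 − 7 = 8.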